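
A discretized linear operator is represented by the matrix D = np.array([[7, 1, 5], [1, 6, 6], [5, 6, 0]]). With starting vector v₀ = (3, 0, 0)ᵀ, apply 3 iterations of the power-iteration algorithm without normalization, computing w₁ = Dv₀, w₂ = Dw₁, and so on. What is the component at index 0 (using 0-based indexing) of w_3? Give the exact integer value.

w1 = Dv₀ = (21, 3, 15)
w2 = Dw1 = (225, 129, 123)
w3 = Dw2 = (2319, 1737, 1899)
The requested component of w3 is 2319.

2319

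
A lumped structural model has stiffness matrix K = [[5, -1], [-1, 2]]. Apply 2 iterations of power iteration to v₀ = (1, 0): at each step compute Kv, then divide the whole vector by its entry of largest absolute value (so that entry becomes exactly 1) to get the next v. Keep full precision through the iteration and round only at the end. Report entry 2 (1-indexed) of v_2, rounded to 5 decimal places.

-0.26923

Kv0 = (5.000000, -1.000000); divide by 5.000000 → v1 = (1.000000, -0.200000)
Kv1 = (5.200000, -1.400000); divide by 5.200000 → v2 = (1.000000, -0.269231)
Requested entry of v2: -7/26 = -0.26923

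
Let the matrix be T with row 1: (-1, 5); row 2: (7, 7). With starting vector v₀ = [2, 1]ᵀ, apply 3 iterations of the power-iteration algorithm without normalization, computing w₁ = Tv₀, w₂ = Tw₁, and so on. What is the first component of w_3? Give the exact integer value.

738

w1 = Tv₀ = ((-1)·2 + 5·1; 7·2 + 7·1) = (3, 21)
w2 = Tw1 = ((-1)·3 + 5·21; 7·3 + 7·21) = (102, 168)
w3 = Tw2 = (738, 1890)
The requested component of w3 is 738.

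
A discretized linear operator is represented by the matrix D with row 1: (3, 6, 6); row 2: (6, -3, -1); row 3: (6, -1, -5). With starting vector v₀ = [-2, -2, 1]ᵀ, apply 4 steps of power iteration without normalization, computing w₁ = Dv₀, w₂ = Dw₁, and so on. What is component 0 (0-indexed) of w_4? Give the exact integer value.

-13572

w1 = Dv₀ = (3·(-2) + 6·(-2) + 6·1; 6·(-2) + (-3)·(-2) + (-1)·1; 6·(-2) + (-1)·(-2) + (-5)·1) = (-12, -7, -15)
w2 = Dw1 = (3·(-12) + 6·(-7) + 6·(-15); 6·(-12) + (-3)·(-7) + (-1)·(-15); 6·(-12) + (-1)·(-7) + (-5)·(-15)) = (-168, -36, 10)
w3 = Dw2 = (-660, -910, -1022)
w4 = Dw3 = (-13572, -208, 2060)
The requested component of w4 is -13572.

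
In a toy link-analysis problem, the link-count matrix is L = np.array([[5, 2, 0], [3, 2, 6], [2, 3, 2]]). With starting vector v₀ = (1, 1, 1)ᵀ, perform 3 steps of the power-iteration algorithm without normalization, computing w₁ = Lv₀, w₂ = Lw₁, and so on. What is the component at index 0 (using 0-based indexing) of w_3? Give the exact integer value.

w1 = Lv₀ = (5·1 + 2·1 + 0·1; 3·1 + 2·1 + 6·1; 2·1 + 3·1 + 2·1) = (7, 11, 7)
w2 = Lw1 = (5·7 + 2·11 + 0·7; 3·7 + 2·11 + 6·7; 2·7 + 3·11 + 2·7) = (57, 85, 61)
w3 = Lw2 = (455, 707, 491)
The requested component of w3 is 455.

455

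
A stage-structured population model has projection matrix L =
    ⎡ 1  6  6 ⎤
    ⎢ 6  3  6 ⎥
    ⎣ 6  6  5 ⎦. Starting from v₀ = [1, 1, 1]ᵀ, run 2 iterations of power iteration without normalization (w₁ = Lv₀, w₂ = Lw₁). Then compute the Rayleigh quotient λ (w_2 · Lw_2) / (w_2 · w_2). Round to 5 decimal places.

λ ≈ 15.14707

w1 = Lv₀ = (1·1 + 6·1 + 6·1; 6·1 + 3·1 + 6·1; 6·1 + 6·1 + 5·1) = (13, 15, 17)
w2 = Lw1 = (1·13 + 6·15 + 6·17; 6·13 + 3·15 + 6·17; 6·13 + 6·15 + 5·17) = (205, 225, 253)
Lw2 = (3073, 3423, 3845)
w2·Lw2 = 205·3073 + 225·3423 + 253·3845 = 2372925; w2·w2 = 205·205 + 225·225 + 253·253 = 156659
λ ≈ 2372925/156659 = 15.14707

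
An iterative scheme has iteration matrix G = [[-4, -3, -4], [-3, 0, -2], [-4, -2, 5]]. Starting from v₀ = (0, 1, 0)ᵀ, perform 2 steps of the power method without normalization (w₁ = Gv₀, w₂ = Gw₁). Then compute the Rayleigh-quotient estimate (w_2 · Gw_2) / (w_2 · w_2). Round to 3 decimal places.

λ ≈ -6.220

w1 = Gv₀ = (-3, 0, -2)
w2 = Gw1 = (20, 13, 2)
Gw2 = (-127, -64, -96)
w2·Gw2 = 20·(-127) + 13·(-64) + 2·(-96) = -3564; w2·w2 = 20·20 + 13·13 + 2·2 = 573
λ ≈ -3564/573 = -6.220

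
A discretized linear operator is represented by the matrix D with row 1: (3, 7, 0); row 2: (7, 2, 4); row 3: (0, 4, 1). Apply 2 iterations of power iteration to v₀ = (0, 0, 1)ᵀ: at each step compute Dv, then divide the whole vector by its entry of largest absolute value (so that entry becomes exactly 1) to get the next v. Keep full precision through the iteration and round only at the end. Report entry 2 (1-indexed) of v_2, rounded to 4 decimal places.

0.4286

Dv0 = (0.00000, 4.00000, 1.00000); divide by 4.00000 → v1 = (0.00000, 1.00000, 0.25000)
Dv1 = (7.00000, 3.00000, 4.25000); divide by 7.00000 → v2 = (1.00000, 0.42857, 0.60714)
Requested entry of v2: 12/28 = 0.4286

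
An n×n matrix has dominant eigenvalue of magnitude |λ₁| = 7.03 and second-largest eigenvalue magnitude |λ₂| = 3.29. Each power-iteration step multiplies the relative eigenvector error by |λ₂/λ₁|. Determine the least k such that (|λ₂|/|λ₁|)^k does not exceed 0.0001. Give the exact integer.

13

|λ₂/λ₁| = 3.29/7.03 = 0.46799
Need k ≥ ln(0.0001) / ln(0.46799) = -9.2103 / -0.7593 ≈ 12.130
Smallest integer k satisfying the bound: 13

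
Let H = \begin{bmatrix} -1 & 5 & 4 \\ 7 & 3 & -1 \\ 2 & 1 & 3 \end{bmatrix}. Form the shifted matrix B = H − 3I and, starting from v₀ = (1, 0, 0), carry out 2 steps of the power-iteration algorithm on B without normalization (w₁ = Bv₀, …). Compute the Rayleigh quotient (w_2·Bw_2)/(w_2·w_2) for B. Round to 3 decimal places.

-8.105

B = H − 3I has rows (-4, 5, 4); (7, 0, -1); (2, 1, 0)
w1 = Bv₀ = ((-4)·1 + 5·0 + 4·0; 7·1 + 0·0 + (-1)·0; 2·1 + 1·0 + 0·0) = (-4, 7, 2)
w2 = Bw1 = ((-4)·(-4) + 5·7 + 4·2; 7·(-4) + 0·7 + (-1)·2; 2·(-4) + 1·7 + 0·2) = (59, -30, -1)
Bw2 = (-390, 414, 88)
w2·Bw2 = -35518; w2·w2 = 4382; μ ≈ -35518/4382 = -8.105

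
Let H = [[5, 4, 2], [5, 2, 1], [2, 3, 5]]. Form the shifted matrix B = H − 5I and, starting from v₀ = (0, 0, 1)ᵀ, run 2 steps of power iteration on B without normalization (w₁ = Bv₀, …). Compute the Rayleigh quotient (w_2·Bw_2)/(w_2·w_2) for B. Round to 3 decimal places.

3.623

B = H − 5I has rows (0, 4, 2); (5, -3, 1); (2, 3, 0)
w1 = Bv₀ = (0·0 + 4·0 + 2·1; 5·0 + (-3)·0 + 1·1; 2·0 + 3·0 + 0·1) = (2, 1, 0)
w2 = Bw1 = (0·2 + 4·1 + 2·0; 5·2 + (-3)·1 + 1·0; 2·2 + 3·1 + 0·0) = (4, 7, 7)
Bw2 = (42, 6, 29)
w2·Bw2 = 413; w2·w2 = 114; μ ≈ 413/114 = 3.623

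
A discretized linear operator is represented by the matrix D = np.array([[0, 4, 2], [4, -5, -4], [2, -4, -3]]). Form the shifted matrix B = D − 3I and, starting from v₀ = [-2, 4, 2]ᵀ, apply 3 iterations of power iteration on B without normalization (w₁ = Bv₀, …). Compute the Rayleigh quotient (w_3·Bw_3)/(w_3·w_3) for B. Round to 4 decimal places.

B = D − 3I has rows (-3, 4, 2); (4, -8, -4); (2, -4, -6)
w1 = Bv₀ = (26, -48, -32)
w2 = Bw1 = (-334, 616, 436)
w3 = Bw2 = (4338, -8008, -5748)
Bw3 = (-56542, 104408, 75196)
w3·Bw3 = -1513605068; w3·w3 = 115985812; μ ≈ -1513605068/115985812 = -13.0499

-13.0499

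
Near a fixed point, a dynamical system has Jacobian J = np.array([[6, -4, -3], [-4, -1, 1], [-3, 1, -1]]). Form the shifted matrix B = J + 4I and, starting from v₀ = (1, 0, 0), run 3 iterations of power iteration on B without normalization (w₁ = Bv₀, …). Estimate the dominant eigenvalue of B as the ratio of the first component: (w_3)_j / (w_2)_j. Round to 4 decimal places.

μ ≈ 12.7920

B = J + 4I has rows (10, -4, -3); (-4, 3, 1); (-3, 1, 3)
w1 = Bv₀ = (10·1 + (-4)·0 + (-3)·0; (-4)·1 + 3·0 + 1·0; (-3)·1 + 1·0 + 3·0) = (10, -4, -3)
w2 = Bw1 = (10·10 + (-4)·(-4) + (-3)·(-3); (-4)·10 + 3·(-4) + 1·(-3); (-3)·10 + 1·(-4) + 3·(-3)) = (125, -55, -43)
w3 = Bw2 = (1599, -708, -559)
Ratio: 1599/125 = 12.7920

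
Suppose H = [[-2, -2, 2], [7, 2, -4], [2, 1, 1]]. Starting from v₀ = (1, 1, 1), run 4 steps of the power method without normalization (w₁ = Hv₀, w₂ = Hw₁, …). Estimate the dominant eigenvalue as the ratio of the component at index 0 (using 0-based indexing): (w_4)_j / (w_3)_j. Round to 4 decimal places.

-0.4783

w1 = Hv₀ = (-2, 5, 4)
w2 = Hw1 = (2, -20, 5)
w3 = Hw2 = (46, -46, -11)
w4 = Hw3 = (-22, 274, 35)
Ratio at component: -22 / 46 = -0.4783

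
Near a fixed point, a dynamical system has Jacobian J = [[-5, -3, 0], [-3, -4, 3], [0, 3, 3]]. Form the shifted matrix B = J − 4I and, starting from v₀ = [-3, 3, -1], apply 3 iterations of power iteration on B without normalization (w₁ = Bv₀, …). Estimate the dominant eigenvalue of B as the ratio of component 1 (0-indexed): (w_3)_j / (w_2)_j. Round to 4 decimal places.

B = J − 4I has rows (-9, -3, 0); (-3, -8, 3); (0, 3, -1)
w1 = Bv₀ = (18, -18, 10)
w2 = Bw1 = (-108, 120, -64)
w3 = Bw2 = (612, -828, 424)
Ratio: -828/120 = -6.9000

μ ≈ -6.9000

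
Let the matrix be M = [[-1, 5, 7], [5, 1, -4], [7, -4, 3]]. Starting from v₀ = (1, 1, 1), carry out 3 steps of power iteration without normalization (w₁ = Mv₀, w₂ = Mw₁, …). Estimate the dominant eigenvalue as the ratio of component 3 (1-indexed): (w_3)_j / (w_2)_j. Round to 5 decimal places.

λ ≈ 4.78161

w1 = Mv₀ = ((-1)·1 + 5·1 + 7·1; 5·1 + 1·1 + (-4)·1; 7·1 + (-4)·1 + 3·1) = (11, 2, 6)
w2 = Mw1 = ((-1)·11 + 5·2 + 7·6; 5·11 + 1·2 + (-4)·6; 7·11 + (-4)·2 + 3·6) = (41, 33, 87)
w3 = Mw2 = (733, -110, 416)
Ratio at component: 416 / 87 = 4.78161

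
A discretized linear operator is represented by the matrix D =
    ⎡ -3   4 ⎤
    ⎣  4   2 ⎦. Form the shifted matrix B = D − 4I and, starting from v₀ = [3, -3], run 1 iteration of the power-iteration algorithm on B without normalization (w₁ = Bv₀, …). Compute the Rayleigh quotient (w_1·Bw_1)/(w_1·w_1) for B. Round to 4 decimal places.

B = D − 4I has rows (-7, 4); (4, -2)
w1 = Bv₀ = ((-7)·3 + 4·(-3); 4·3 + (-2)·(-3)) = (-33, 18)
Bw1 = (303, -168)
w1·Bw1 = -13023; w1·w1 = 1413; μ ≈ -13023/1413 = -9.2166

-9.2166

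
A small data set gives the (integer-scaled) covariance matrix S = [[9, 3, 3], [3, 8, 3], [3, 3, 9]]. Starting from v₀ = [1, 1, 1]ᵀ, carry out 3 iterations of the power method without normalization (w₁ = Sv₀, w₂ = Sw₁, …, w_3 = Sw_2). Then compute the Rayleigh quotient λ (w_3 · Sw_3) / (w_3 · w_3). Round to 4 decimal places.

14.6904

w1 = Sv₀ = (9·1 + 3·1 + 3·1; 3·1 + 8·1 + 3·1; 3·1 + 3·1 + 9·1) = (15, 14, 15)
w2 = Sw1 = (9·15 + 3·14 + 3·15; 3·15 + 8·14 + 3·15; 3·15 + 3·14 + 9·15) = (222, 202, 222)
w3 = Sw2 = (3270, 2948, 3270)
Sw3 = (48084, 43204, 48084)
w3·Sw3 = 3270·48084 + 2948·43204 + 3270·48084 = 441834752; w3·w3 = 3270·3270 + 2948·2948 + 3270·3270 = 30076504
λ ≈ 441834752/30076504 = 14.6904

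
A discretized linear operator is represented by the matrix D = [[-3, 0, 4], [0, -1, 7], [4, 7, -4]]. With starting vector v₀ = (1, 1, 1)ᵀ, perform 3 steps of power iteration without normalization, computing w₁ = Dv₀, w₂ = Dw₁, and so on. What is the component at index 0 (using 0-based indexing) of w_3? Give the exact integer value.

w1 = Dv₀ = ((-3)·1 + 0·1 + 4·1; 0·1 + (-1)·1 + 7·1; 4·1 + 7·1 + (-4)·1) = (1, 6, 7)
w2 = Dw1 = ((-3)·1 + 0·6 + 4·7; 0·1 + (-1)·6 + 7·7; 4·1 + 7·6 + (-4)·7) = (25, 43, 18)
w3 = Dw2 = (-3, 83, 329)
The requested component of w3 is -3.

-3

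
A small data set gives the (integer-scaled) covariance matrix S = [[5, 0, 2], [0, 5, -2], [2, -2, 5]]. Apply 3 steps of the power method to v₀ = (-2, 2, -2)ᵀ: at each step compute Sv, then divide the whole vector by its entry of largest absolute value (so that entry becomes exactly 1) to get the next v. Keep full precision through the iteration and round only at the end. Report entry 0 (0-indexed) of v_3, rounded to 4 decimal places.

Sv0 = (-14.00000, 14.00000, -18.00000); divide by -18.00000 → v1 = (0.77778, -0.77778, 1.00000)
Sv1 = (5.88889, -5.88889, 8.11111); divide by 8.11111 → v2 = (0.72603, -0.72603, 1.00000)
Sv2 = (5.63014, -5.63014, 7.90411); divide by 7.90411 → v3 = (0.71231, -0.71231, 1.00000)
Requested entry of v3: -822/-1154 = 0.7123

0.7123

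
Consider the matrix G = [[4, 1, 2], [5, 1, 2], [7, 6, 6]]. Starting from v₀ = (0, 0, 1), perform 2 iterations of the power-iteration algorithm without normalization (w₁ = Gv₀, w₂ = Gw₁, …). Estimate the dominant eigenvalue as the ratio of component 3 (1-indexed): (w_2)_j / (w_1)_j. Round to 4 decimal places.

10.3333

w1 = Gv₀ = (2, 2, 6)
w2 = Gw1 = (22, 24, 62)
Ratio at component: 62 / 6 = 10.3333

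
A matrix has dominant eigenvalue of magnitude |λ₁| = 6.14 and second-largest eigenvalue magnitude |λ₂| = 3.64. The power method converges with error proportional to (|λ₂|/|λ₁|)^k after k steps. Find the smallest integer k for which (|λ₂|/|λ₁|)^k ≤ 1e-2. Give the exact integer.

9

|λ₂/λ₁| = 3.64/6.14 = 0.59283
Need k ≥ ln(1e-2) / ln(0.59283) = -4.6052 / -0.5228 ≈ 8.808
Smallest integer k satisfying the bound: 9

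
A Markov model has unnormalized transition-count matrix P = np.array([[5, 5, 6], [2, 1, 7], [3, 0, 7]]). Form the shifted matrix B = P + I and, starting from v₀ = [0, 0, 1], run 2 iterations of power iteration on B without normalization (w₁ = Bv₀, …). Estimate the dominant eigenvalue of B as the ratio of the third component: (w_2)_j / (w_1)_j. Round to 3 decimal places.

B = P + I has rows (6, 5, 6); (2, 2, 7); (3, 0, 8)
w1 = Bv₀ = (6·0 + 5·0 + 6·1; 2·0 + 2·0 + 7·1; 3·0 + 0·0 + 8·1) = (6, 7, 8)
w2 = Bw1 = (6·6 + 5·7 + 6·8; 2·6 + 2·7 + 7·8; 3·6 + 0·7 + 8·8) = (119, 82, 82)
Ratio: 82/8 = 10.250

10.250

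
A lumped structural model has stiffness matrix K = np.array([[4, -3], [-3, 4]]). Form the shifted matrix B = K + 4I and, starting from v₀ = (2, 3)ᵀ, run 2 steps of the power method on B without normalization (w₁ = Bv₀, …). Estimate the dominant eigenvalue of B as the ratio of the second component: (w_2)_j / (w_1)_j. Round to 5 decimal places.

B = K + 4I has rows (8, -3); (-3, 8)
w1 = Bv₀ = (8·2 + (-3)·3; (-3)·2 + 8·3) = (7, 18)
w2 = Bw1 = (8·7 + (-3)·18; (-3)·7 + 8·18) = (2, 123)
Ratio: 123/18 = 6.83333

6.83333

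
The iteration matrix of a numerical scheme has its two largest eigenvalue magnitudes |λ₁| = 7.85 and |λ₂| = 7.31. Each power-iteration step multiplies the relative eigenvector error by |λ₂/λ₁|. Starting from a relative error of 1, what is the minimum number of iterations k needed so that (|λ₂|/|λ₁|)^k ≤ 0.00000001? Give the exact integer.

259

|λ₂/λ₁| = 7.31/7.85 = 0.93121
Need k ≥ ln(0.00000001) / ln(0.93121) = -18.4207 / -0.0713 ≈ 258.462
Smallest integer k satisfying the bound: 259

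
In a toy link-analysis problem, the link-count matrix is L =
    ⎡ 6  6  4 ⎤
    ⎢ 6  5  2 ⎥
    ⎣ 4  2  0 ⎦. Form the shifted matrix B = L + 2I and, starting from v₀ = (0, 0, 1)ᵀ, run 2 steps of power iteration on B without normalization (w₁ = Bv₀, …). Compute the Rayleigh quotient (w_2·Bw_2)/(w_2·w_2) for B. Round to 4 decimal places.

μ ≈ 14.9397

B = L + 2I has rows (8, 6, 4); (6, 7, 2); (4, 2, 2)
w1 = Bv₀ = (8·0 + 6·0 + 4·1; 6·0 + 7·0 + 2·1; 4·0 + 2·0 + 2·1) = (4, 2, 2)
w2 = Bw1 = (8·4 + 6·2 + 4·2; 6·4 + 7·2 + 2·2; 4·4 + 2·2 + 2·2) = (52, 42, 24)
Bw2 = (764, 654, 340)
w2·Bw2 = 75356; w2·w2 = 5044; μ ≈ 75356/5044 = 14.9397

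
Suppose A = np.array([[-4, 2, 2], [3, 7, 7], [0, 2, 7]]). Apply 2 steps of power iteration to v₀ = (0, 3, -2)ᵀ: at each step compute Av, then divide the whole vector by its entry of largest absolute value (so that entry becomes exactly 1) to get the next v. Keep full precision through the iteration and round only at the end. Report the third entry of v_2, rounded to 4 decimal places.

1.0000

Av0 = (2.00000, 7.00000, -8.00000); divide by -8.00000 → v1 = (-0.25000, -0.87500, 1.00000)
Av1 = (1.25000, 0.12500, 5.25000); divide by 5.25000 → v2 = (0.23810, 0.02381, 1.00000)
Requested entry of v2: -42/-42 = 1.0000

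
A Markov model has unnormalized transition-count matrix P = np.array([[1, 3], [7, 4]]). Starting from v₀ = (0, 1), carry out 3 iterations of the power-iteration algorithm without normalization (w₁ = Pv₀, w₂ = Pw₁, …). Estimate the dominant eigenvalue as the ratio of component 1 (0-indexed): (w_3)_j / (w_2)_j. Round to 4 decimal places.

6.8378

w1 = Pv₀ = (3, 4)
w2 = Pw1 = (15, 37)
w3 = Pw2 = (126, 253)
Ratio at component: 253 / 37 = 6.8378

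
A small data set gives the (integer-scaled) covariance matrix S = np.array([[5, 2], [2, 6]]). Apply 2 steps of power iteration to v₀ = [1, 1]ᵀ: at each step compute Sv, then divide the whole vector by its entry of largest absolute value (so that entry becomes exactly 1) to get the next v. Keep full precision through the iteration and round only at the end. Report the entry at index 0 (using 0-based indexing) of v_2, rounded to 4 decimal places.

Sv0 = (7.00000, 8.00000); divide by 8.00000 → v1 = (0.87500, 1.00000)
Sv1 = (6.37500, 7.75000); divide by 7.75000 → v2 = (0.82258, 1.00000)
Requested entry of v2: 51/62 = 0.8226

0.8226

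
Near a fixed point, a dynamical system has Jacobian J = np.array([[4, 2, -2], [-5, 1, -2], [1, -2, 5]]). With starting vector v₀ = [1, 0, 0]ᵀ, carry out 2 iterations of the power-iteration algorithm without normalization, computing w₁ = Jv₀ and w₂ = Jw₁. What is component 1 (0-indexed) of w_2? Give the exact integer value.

w1 = Jv₀ = (4·1 + 2·0 + (-2)·0; (-5)·1 + 1·0 + (-2)·0; 1·1 + (-2)·0 + 5·0) = (4, -5, 1)
w2 = Jw1 = (4·4 + 2·(-5) + (-2)·1; (-5)·4 + 1·(-5) + (-2)·1; 1·4 + (-2)·(-5) + 5·1) = (4, -27, 19)
The requested component of w2 is -27.

-27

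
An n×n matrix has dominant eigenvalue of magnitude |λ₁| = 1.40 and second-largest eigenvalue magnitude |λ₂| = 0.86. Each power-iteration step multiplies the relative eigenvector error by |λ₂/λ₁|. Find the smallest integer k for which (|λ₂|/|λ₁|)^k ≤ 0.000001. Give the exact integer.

29

|λ₂/λ₁| = 0.86/1.40 = 0.61429
Need k ≥ ln(0.000001) / ln(0.61429) = -13.8155 / -0.4873 ≈ 28.351
Smallest integer k satisfying the bound: 29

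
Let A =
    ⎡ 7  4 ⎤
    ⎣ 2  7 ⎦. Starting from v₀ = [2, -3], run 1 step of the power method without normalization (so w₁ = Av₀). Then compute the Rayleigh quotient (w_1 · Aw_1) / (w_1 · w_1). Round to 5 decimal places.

6.30375

w1 = Av₀ = (2, -17)
Aw1 = (-54, -115)
w1·Aw1 = 2·(-54) + (-17)·(-115) = 1847; w1·w1 = 2·2 + (-17)·(-17) = 293
λ ≈ 1847/293 = 6.30375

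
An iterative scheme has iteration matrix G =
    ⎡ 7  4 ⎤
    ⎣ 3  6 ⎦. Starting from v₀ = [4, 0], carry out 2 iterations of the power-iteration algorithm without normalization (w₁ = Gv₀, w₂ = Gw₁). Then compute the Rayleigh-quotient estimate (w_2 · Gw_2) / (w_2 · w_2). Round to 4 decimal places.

w1 = Gv₀ = (28, 12)
w2 = Gw1 = (244, 156)
Gw2 = (2332, 1668)
w2·Gw2 = 244·2332 + 156·1668 = 829216; w2·w2 = 244·244 + 156·156 = 83872
λ ≈ 829216/83872 = 9.8867

9.8867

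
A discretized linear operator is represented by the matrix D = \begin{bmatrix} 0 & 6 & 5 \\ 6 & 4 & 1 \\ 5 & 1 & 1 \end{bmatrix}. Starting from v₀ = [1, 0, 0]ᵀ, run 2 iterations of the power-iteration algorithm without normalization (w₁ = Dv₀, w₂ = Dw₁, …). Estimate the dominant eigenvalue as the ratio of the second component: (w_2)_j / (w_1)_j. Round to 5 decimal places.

4.83333

w1 = Dv₀ = (0·1 + 6·0 + 5·0; 6·1 + 4·0 + 1·0; 5·1 + 1·0 + 1·0) = (0, 6, 5)
w2 = Dw1 = (0·0 + 6·6 + 5·5; 6·0 + 4·6 + 1·5; 5·0 + 1·6 + 1·5) = (61, 29, 11)
Ratio at component: 29 / 6 = 4.83333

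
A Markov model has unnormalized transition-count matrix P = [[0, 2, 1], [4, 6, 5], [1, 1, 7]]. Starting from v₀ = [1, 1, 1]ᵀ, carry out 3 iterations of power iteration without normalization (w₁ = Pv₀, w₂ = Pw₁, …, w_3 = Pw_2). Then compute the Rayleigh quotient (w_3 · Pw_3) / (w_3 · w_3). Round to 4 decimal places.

9.6038

w1 = Pv₀ = (3, 15, 9)
w2 = Pw1 = (39, 147, 81)
w3 = Pw2 = (375, 1443, 753)
Pw3 = (3639, 13923, 7089)
w3·Pw3 = 375·3639 + 1443·13923 + 753·7089 = 26793531; w3·w3 = 375·375 + 1443·1443 + 753·753 = 2789883
λ ≈ 26793531/2789883 = 9.6038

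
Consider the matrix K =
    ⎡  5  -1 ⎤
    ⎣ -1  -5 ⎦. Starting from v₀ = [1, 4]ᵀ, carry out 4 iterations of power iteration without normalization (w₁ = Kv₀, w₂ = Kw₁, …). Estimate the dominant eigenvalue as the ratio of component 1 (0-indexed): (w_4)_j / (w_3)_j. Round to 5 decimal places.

λ ≈ -4.95238

w1 = Kv₀ = (5·1 + (-1)·4; (-1)·1 + (-5)·4) = (1, -21)
w2 = Kw1 = (5·1 + (-1)·(-21); (-1)·1 + (-5)·(-21)) = (26, 104)
w3 = Kw2 = (26, -546)
w4 = Kw3 = (676, 2704)
Ratio at component: 2704 / -546 = -4.95238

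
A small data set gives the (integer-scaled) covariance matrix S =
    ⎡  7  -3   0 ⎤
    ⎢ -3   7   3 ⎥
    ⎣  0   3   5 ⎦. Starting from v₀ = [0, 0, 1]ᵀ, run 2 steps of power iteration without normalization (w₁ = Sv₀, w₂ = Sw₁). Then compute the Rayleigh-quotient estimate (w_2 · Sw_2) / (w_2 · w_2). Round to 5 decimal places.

w1 = Sv₀ = (0, 3, 5)
w2 = Sw1 = (-9, 36, 34)
Sw2 = (-171, 381, 278)
w2·Sw2 = (-9)·(-171) + 36·381 + 34·278 = 24707; w2·w2 = (-9)·(-9) + 36·36 + 34·34 = 2533
λ ≈ 24707/2533 = 9.75405

9.75405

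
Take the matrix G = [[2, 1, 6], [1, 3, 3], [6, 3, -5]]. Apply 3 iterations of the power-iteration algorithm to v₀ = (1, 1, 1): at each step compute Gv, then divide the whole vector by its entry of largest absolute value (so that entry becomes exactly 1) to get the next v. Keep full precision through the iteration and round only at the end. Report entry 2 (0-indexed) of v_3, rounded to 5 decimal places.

0.30851

Gv0 = (9.000000, 7.000000, 4.000000); divide by 9.000000 → v1 = (1.000000, 0.777778, 0.444444)
Gv1 = (5.444444, 4.666667, 6.111111); divide by 6.111111 → v2 = (0.890909, 0.763636, 1.000000)
Gv2 = (8.545455, 6.181818, 2.636364); divide by 8.545455 → v3 = (1.000000, 0.723404, 0.308511)
Requested entry of v3: 145/470 = 0.30851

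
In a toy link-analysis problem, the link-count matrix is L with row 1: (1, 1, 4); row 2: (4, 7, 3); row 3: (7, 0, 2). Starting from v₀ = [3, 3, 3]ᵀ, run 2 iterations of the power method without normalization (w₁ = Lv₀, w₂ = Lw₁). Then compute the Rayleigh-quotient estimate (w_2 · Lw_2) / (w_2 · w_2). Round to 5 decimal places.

w1 = Lv₀ = (1·3 + 1·3 + 4·3; 4·3 + 7·3 + 3·3; 7·3 + 0·3 + 2·3) = (18, 42, 27)
w2 = Lw1 = (1·18 + 1·42 + 4·27; 4·18 + 7·42 + 3·27; 7·18 + 0·42 + 2·27) = (168, 447, 180)
Lw2 = (1335, 4341, 1536)
w2·Lw2 = 168·1335 + 447·4341 + 180·1536 = 2441187; w2·w2 = 168·168 + 447·447 + 180·180 = 260433
λ ≈ 2441187/260433 = 9.37357

λ ≈ 9.37357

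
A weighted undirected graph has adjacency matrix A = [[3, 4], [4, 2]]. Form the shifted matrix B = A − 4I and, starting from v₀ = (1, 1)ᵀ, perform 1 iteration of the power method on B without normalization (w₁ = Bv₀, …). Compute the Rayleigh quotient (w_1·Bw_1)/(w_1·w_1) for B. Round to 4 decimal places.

2.3846

B = A − 4I has rows (-1, 4); (4, -2)
w1 = Bv₀ = ((-1)·1 + 4·1; 4·1 + (-2)·1) = (3, 2)
Bw1 = (5, 8)
w1·Bw1 = 31; w1·w1 = 13; μ ≈ 31/13 = 2.3846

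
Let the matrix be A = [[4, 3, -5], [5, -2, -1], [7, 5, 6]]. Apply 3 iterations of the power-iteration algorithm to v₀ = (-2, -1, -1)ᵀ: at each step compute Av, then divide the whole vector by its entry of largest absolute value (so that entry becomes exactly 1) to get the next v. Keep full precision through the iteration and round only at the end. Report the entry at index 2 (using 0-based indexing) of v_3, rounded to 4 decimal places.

-0.5108

Av0 = (-6.00000, -7.00000, -25.00000); divide by -25.00000 → v1 = (0.24000, 0.28000, 1.00000)
Av1 = (-3.20000, -0.36000, 9.08000); divide by 9.08000 → v2 = (-0.35242, -0.03965, 1.00000)
Av2 = (-6.52863, -2.68282, 3.33480); divide by -6.52863 → v3 = (1.00000, 0.41093, -0.51080)
Requested entry of v3: -757/1482 = -0.5108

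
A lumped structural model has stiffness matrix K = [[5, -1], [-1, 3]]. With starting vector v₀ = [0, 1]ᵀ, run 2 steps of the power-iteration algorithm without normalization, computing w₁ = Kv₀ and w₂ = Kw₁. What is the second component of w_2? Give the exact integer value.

10

w1 = Kv₀ = (5·0 + (-1)·1; (-1)·0 + 3·1) = (-1, 3)
w2 = Kw1 = (5·(-1) + (-1)·3; (-1)·(-1) + 3·3) = (-8, 10)
The requested component of w2 is 10.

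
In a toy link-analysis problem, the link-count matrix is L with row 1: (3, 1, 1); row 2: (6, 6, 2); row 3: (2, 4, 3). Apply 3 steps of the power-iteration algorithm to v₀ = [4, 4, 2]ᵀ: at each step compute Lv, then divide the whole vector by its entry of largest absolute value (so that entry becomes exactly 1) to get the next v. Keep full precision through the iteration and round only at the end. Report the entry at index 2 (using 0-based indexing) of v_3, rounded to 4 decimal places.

0.7319

Lv0 = (18.00000, 52.00000, 30.00000); divide by 52.00000 → v1 = (0.34615, 1.00000, 0.57692)
Lv1 = (2.61538, 9.23077, 6.42308); divide by 9.23077 → v2 = (0.28333, 1.00000, 0.69583)
Lv2 = (2.54583, 9.09167, 6.65417); divide by 9.09167 → v3 = (0.28002, 1.00000, 0.73190)
Requested entry of v3: 3194/4364 = 0.7319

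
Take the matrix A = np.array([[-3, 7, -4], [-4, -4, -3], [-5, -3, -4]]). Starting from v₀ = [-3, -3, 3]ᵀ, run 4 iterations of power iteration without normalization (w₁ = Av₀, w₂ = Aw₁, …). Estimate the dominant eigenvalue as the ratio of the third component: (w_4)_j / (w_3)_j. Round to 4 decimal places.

-9.6653

w1 = Av₀ = ((-3)·(-3) + 7·(-3) + (-4)·3; (-4)·(-3) + (-4)·(-3) + (-3)·3; (-5)·(-3) + (-3)·(-3) + (-4)·3) = (-24, 15, 12)
w2 = Aw1 = ((-3)·(-24) + 7·15 + (-4)·12; (-4)·(-24) + (-4)·15 + (-3)·12; (-5)·(-24) + (-3)·15 + (-4)·12) = (129, 0, 27)
w3 = Aw2 = (-495, -597, -753)
w4 = Aw3 = (318, 6627, 7278)
Ratio at component: 7278 / -753 = -9.6653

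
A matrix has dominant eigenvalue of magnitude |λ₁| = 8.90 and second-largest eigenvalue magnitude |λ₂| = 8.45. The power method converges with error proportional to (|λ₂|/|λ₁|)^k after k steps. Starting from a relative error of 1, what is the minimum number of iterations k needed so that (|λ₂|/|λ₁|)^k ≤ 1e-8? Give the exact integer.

356

|λ₂/λ₁| = 8.45/8.90 = 0.94944
Need k ≥ ln(1e-8) / ln(0.94944) = -18.4207 / -0.0519 ≈ 355.030
Smallest integer k satisfying the bound: 356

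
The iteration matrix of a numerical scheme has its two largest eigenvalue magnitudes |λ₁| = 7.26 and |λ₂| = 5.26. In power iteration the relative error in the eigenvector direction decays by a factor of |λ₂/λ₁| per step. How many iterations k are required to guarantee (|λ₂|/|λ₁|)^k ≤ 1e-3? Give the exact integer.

22

|λ₂/λ₁| = 5.26/7.26 = 0.72452
Need k ≥ ln(1e-3) / ln(0.72452) = -6.9078 / -0.3222 ≈ 21.436
Smallest integer k satisfying the bound: 22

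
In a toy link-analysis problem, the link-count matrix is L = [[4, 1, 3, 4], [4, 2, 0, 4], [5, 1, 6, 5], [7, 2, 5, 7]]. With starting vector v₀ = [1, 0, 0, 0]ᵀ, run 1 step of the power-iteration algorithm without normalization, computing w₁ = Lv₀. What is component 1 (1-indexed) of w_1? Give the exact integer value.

4

w1 = Lv₀ = (4, 4, 5, 7)
The requested component of w1 is 4.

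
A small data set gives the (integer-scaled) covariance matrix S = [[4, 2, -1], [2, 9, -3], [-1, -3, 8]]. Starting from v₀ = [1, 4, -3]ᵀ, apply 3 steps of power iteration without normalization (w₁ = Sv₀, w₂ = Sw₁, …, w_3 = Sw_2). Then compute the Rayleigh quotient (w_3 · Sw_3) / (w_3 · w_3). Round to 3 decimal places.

λ ≈ 12.125

w1 = Sv₀ = (15, 47, -37)
w2 = Sw1 = (191, 564, -452)
w3 = Sw2 = (2344, 6814, -5499)
Sw3 = (28503, 82511, -66778)
w3·Sw3 = 2344·28503 + 6814·82511 + (-5499)·(-66778) = 996253208; w3·w3 = 2344·2344 + 6814·6814 + (-5499)·(-5499) = 82163933
λ ≈ 996253208/82163933 = 12.125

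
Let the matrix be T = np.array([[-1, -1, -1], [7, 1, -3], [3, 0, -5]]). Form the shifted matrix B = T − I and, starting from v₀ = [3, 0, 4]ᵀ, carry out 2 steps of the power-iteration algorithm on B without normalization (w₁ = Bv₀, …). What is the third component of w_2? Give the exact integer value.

60

B = T − I has rows (-2, -1, -1); (7, 0, -3); (3, 0, -6)
w1 = Bv₀ = ((-2)·3 + (-1)·0 + (-1)·4; 7·3 + 0·0 + (-3)·4; 3·3 + 0·0 + (-6)·4) = (-10, 9, -15)
w2 = Bw1 = ((-2)·(-10) + (-1)·9 + (-1)·(-15); 7·(-10) + 0·9 + (-3)·(-15); 3·(-10) + 0·9 + (-6)·(-15)) = (26, -25, 60)
Requested component of w2: 60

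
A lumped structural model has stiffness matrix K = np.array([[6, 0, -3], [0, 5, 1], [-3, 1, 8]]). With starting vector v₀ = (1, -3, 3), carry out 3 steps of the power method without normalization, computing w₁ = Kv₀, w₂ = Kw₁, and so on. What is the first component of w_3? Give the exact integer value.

-855

w1 = Kv₀ = (-3, -12, 18)
w2 = Kw1 = (-72, -42, 141)
w3 = Kw2 = (-855, -69, 1302)
The requested component of w3 is -855.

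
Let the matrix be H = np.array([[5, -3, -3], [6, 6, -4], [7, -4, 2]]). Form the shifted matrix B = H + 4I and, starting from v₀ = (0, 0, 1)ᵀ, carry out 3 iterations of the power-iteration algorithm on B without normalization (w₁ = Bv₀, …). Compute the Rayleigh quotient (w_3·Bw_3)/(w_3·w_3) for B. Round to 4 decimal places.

μ ≈ 11.8326

B = H + 4I has rows (9, -3, -3); (6, 10, -4); (7, -4, 6)
w1 = Bv₀ = (-3, -4, 6)
w2 = Bw1 = (-33, -82, 31)
w3 = Bw2 = (-144, -1142, 283)
Bw3 = (1281, -13416, 5258)
w3·Bw3 = 16624622; w3·w3 = 1404989; μ ≈ 16624622/1404989 = 11.8326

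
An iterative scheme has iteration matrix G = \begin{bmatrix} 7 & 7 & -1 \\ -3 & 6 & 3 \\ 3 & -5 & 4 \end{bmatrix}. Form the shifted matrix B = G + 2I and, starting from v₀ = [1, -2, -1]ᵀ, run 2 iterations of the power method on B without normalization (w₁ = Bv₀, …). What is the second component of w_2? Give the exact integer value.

B = G + 2I has rows (9, 7, -1); (-3, 8, 3); (3, -5, 6)
w1 = Bv₀ = (9·1 + 7·(-2) + (-1)·(-1); (-3)·1 + 8·(-2) + 3·(-1); 3·1 + (-5)·(-2) + 6·(-1)) = (-4, -22, 7)
w2 = Bw1 = (9·(-4) + 7·(-22) + (-1)·7; (-3)·(-4) + 8·(-22) + 3·7; 3·(-4) + (-5)·(-22) + 6·7) = (-197, -143, 140)
Requested component of w2: -143

-143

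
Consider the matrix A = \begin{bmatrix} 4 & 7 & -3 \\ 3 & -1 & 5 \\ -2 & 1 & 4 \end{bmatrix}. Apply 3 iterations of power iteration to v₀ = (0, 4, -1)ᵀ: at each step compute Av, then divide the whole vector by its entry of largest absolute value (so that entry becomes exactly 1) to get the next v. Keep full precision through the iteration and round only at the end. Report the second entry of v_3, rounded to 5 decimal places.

-0.23399

Av0 = (31.000000, -9.000000, 0.000000); divide by 31.000000 → v1 = (1.000000, -0.290323, 0.000000)
Av1 = (1.967742, 3.290323, -2.290323); divide by 3.290323 → v2 = (0.598039, 1.000000, -0.696078)
Av2 = (11.480392, -2.686275, -2.980392); divide by 11.480392 → v3 = (1.000000, -0.233988, -0.259607)
Requested entry of v3: -274/1171 = -0.23399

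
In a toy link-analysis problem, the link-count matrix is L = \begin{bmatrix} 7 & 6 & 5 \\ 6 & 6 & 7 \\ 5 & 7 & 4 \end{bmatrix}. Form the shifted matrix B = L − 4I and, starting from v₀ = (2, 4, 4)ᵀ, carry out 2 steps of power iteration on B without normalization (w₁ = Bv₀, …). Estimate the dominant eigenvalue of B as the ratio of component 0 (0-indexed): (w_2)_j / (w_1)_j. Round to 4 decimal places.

μ ≈ 12.5600

B = L − 4I has rows (3, 6, 5); (6, 2, 7); (5, 7, 0)
w1 = Bv₀ = (3·2 + 6·4 + 5·4; 6·2 + 2·4 + 7·4; 5·2 + 7·4 + 0·4) = (50, 48, 38)
w2 = Bw1 = (3·50 + 6·48 + 5·38; 6·50 + 2·48 + 7·38; 5·50 + 7·48 + 0·38) = (628, 662, 586)
Ratio: 628/50 = 12.5600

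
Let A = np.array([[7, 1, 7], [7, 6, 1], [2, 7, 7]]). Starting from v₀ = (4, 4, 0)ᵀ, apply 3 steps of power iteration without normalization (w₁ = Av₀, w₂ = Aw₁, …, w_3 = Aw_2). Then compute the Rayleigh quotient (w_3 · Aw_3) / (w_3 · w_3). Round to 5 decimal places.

λ ≈ 15.01270

w1 = Av₀ = (32, 52, 36)
w2 = Aw1 = (528, 572, 680)
w3 = Aw2 = (9028, 7808, 9820)
Aw3 = (139744, 119864, 141452)
w3·Aw3 = 9028·139744 + 7808·119864 + 9820·141452 = 3586565584; w3·w3 = 9028·9028 + 7808·7808 + 9820·9820 = 238902048
λ ≈ 3586565584/238902048 = 15.01270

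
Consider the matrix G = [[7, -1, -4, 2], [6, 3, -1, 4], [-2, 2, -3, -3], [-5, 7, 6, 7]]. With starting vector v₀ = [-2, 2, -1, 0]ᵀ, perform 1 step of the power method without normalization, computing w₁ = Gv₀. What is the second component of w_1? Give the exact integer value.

-5

w1 = Gv₀ = (-12, -5, 11, 18)
The requested component of w1 is -5.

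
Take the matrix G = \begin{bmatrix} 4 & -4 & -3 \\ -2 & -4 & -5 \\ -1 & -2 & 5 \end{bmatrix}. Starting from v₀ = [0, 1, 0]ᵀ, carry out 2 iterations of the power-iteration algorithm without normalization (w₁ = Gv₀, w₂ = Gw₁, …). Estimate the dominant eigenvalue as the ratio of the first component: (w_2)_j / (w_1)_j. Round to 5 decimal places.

-1.50000

w1 = Gv₀ = (4·0 + (-4)·1 + (-3)·0; (-2)·0 + (-4)·1 + (-5)·0; (-1)·0 + (-2)·1 + 5·0) = (-4, -4, -2)
w2 = Gw1 = (4·(-4) + (-4)·(-4) + (-3)·(-2); (-2)·(-4) + (-4)·(-4) + (-5)·(-2); (-1)·(-4) + (-2)·(-4) + 5·(-2)) = (6, 34, 2)
Ratio at component: 6 / -4 = -1.50000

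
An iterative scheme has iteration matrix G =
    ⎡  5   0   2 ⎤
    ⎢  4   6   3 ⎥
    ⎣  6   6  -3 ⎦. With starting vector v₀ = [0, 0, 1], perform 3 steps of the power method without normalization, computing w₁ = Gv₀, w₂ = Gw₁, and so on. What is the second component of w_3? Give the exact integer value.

235

w1 = Gv₀ = (5·0 + 0·0 + 2·1; 4·0 + 6·0 + 3·1; 6·0 + 6·0 + (-3)·1) = (2, 3, -3)
w2 = Gw1 = (5·2 + 0·3 + 2·(-3); 4·2 + 6·3 + 3·(-3); 6·2 + 6·3 + (-3)·(-3)) = (4, 17, 39)
w3 = Gw2 = (98, 235, 9)
The requested component of w3 is 235.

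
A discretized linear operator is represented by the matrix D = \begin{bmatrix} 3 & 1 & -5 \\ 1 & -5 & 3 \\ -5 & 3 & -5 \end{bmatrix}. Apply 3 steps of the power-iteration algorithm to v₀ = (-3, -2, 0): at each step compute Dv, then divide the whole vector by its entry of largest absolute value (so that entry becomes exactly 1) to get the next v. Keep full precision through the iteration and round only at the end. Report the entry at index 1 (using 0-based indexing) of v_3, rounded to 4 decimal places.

Dv0 = (-11.00000, 7.00000, 9.00000); divide by -11.00000 → v1 = (1.00000, -0.63636, -0.81818)
Dv1 = (6.45455, 1.72727, -2.81818); divide by 6.45455 → v2 = (1.00000, 0.26761, -0.43662)
Dv2 = (5.45070, -1.64789, -2.01408); divide by 5.45070 → v3 = (1.00000, -0.30233, -0.36951)
Requested entry of v3: 117/-387 = -0.3023

-0.3023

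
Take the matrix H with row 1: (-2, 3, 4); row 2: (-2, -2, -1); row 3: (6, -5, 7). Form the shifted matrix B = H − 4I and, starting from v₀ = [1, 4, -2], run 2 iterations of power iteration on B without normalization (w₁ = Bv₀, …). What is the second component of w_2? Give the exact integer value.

168

B = H − 4I has rows (-6, 3, 4); (-2, -6, -1); (6, -5, 3)
w1 = Bv₀ = ((-6)·1 + 3·4 + 4·(-2); (-2)·1 + (-6)·4 + (-1)·(-2); 6·1 + (-5)·4 + 3·(-2)) = (-2, -24, -20)
w2 = Bw1 = ((-6)·(-2) + 3·(-24) + 4·(-20); (-2)·(-2) + (-6)·(-24) + (-1)·(-20); 6·(-2) + (-5)·(-24) + 3·(-20)) = (-140, 168, 48)
Requested component of w2: 168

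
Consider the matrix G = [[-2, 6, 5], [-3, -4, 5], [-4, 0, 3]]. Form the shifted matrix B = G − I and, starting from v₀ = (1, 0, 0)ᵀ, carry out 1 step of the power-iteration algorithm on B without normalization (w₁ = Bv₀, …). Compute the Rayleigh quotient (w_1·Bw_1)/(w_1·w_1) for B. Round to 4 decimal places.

μ ≈ 1.7353

B = G − I has rows (-3, 6, 5); (-3, -5, 5); (-4, 0, 2)
w1 = Bv₀ = ((-3)·1 + 6·0 + 5·0; (-3)·1 + (-5)·0 + 5·0; (-4)·1 + 0·0 + 2·0) = (-3, -3, -4)
Bw1 = (-29, 4, 4)
w1·Bw1 = 59; w1·w1 = 34; μ ≈ 59/34 = 1.7353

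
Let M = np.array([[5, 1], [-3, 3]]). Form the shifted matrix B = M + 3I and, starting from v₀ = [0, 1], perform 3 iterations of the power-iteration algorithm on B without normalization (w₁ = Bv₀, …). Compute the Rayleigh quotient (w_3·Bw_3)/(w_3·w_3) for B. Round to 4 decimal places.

B = M + 3I has rows (8, 1); (-3, 6)
w1 = Bv₀ = (8·0 + 1·1; (-3)·0 + 6·1) = (1, 6)
w2 = Bw1 = (8·1 + 1·6; (-3)·1 + 6·6) = (14, 33)
w3 = Bw2 = (145, 156)
Bw3 = (1316, 501)
w3·Bw3 = 268976; w3·w3 = 45361; μ ≈ 268976/45361 = 5.9297

μ ≈ 5.9297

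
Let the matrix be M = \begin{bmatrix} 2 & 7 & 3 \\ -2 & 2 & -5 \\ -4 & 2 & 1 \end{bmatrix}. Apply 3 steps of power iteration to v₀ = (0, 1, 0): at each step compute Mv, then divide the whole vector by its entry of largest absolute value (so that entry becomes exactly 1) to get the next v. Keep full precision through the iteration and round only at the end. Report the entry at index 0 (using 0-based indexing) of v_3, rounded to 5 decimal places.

0.69697

Mv0 = (7.000000, 2.000000, 2.000000); divide by 7.000000 → v1 = (1.000000, 0.285714, 0.285714)
Mv1 = (4.857143, -2.857143, -3.142857); divide by 4.857143 → v2 = (1.000000, -0.588235, -0.647059)
Mv2 = (-4.058824, 0.058824, -5.823529); divide by -5.823529 → v3 = (0.696970, -0.010101, 1.000000)
Requested entry of v3: -138/-198 = 0.69697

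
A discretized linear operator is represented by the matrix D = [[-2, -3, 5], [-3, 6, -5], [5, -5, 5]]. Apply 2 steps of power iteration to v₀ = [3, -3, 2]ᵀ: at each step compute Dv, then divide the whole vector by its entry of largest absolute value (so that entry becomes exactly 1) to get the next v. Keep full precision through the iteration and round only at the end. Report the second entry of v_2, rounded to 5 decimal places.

1.00000

Dv0 = (13.000000, -37.000000, 40.000000); divide by 40.000000 → v1 = (0.325000, -0.925000, 1.000000)
Dv1 = (7.125000, -11.525000, 11.250000); divide by -11.525000 → v2 = (-0.618221, 1.000000, -0.976139)
Requested entry of v2: -461/-461 = 1.00000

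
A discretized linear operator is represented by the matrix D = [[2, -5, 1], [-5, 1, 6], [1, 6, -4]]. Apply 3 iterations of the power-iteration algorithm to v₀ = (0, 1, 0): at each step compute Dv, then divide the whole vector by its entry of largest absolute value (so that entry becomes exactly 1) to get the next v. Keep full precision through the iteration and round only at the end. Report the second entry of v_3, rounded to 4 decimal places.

Dv0 = (-5.00000, 1.00000, 6.00000); divide by 6.00000 → v1 = (-0.83333, 0.16667, 1.00000)
Dv1 = (-1.50000, 10.33333, -3.83333); divide by 10.33333 → v2 = (-0.14516, 1.00000, -0.37097)
Dv2 = (-5.66129, -0.50000, 7.33871); divide by 7.33871 → v3 = (-0.77143, -0.06813, 1.00000)
Requested entry of v3: -31/455 = -0.0681

-0.0681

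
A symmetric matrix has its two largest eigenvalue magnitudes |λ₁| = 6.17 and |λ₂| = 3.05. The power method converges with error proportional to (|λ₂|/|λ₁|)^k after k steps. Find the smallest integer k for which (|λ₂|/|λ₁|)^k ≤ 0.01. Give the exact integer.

|λ₂/λ₁| = 3.05/6.17 = 0.49433
Need k ≥ ln(0.01) / ln(0.49433) = -4.6052 / -0.7046 ≈ 6.536
Smallest integer k satisfying the bound: 7

7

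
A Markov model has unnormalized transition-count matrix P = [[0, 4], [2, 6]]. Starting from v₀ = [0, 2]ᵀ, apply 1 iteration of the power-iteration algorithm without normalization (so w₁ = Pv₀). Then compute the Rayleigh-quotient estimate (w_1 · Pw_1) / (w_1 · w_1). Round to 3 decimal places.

6.923

w1 = Pv₀ = (0·0 + 4·2; 2·0 + 6·2) = (8, 12)
Pw1 = (48, 88)
w1·Pw1 = 8·48 + 12·88 = 1440; w1·w1 = 8·8 + 12·12 = 208
λ ≈ 1440/208 = 6.923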